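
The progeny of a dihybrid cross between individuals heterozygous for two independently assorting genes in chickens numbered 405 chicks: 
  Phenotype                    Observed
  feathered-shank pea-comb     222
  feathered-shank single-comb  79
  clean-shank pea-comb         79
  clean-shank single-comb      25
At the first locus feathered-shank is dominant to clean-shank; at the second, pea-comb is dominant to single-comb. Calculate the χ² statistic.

0.399

A dihybrid F₂ with independent assortment and complete dominance at both loci gives a 9:3:3:1 phenotypic ratio.
Under the 9:3:3:1 hypothesis (Σ ratio = 16, N = 405):
  feathered-shank pea-comb: 405 × 9/16 = 227.8125
  feathered-shank single-comb: 405 × 3/16 = 75.9375
  clean-shank pea-comb: 405 × 3/16 = 75.9375
  clean-shank single-comb: 405 × 1/16 = 25.3125
χ² = Σ (O − E)² / E
  feathered-shank pea-comb: (222 − 227.8125)² / 227.8125 = 0.1483
  feathered-shank single-comb: (79 − 75.9375)² / 75.9375 = 0.1235
  clean-shank pea-comb: (79 − 75.9375)² / 75.9375 = 0.1235
  clean-shank single-comb: (25 − 25.3125)² / 25.3125 = 0.0039
χ² = 0.1483 + 0.1235 + 0.1235 + 0.0039 = 0.3992 ≈ 0.399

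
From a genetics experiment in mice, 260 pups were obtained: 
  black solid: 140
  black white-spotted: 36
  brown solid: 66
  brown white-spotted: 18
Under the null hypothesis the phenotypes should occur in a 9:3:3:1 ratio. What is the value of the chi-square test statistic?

9.894

Under the 9:3:3:1 hypothesis (Σ ratio = 16, N = 260):
  black solid: 260 × 9/16 = 146.25
  black white-spotted: 260 × 3/16 = 48.75
  brown solid: 260 × 3/16 = 48.75
  brown white-spotted: 260 × 1/16 = 16.25
χ² = Σ (O − E)² / E
  black solid: (140 − 146.25)² / 146.25 = 0.2671
  black white-spotted: (36 − 48.75)² / 48.75 = 3.3346
  brown solid: (66 − 48.75)² / 48.75 = 6.1038
  brown white-spotted: (18 − 16.25)² / 16.25 = 0.1885
χ² = 0.2671 + 3.3346 + 6.1038 + 0.1885 = 9.894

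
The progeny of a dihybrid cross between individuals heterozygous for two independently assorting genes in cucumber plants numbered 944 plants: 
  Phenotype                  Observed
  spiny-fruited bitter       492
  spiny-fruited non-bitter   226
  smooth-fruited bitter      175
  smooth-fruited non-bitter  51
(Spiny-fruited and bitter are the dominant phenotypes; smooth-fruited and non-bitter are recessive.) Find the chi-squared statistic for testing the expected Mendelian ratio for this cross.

A dihybrid F₂ with independent assortment and complete dominance at both loci gives a 9:3:3:1 phenotypic ratio.
The 9:3:3:1 ratio has 16 parts, so with N = 944 the expected counts are:
  spiny-fruited bitter: 944 × 9/16 = 531
  spiny-fruited non-bitter: 944 × 3/16 = 177
  smooth-fruited bitter: 944 × 3/16 = 177
  smooth-fruited non-bitter: 944 × 1/16 = 59
χ² = Σ (O − E)² / E
  spiny-fruited bitter: (492 − 531)² / 531 = 2.8644
  spiny-fruited non-bitter: (226 − 177)² / 177 = 13.5650
  smooth-fruited bitter: (175 − 177)² / 177 = 0.0226
  smooth-fruited non-bitter: (51 − 59)² / 59 = 1.0847
χ² = 2.8644 + 13.5650 + 0.0226 + 1.0847 = 17.5367 ≈ 17.537

17.537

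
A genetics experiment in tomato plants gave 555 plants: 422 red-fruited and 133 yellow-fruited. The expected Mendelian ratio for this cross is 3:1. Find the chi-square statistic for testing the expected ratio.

0.318

Total ratio parts = 4. Expected numbers out of 555:
  red-fruited: 555 × 3/4 = 416.25
  yellow-fruited: 555 × 1/4 = 138.75
χ² = Σ (O − E)² / E
  red-fruited: (422 − 416.25)² / 416.25 = 0.0794
  yellow-fruited: (133 − 138.75)² / 138.75 = 0.2383
χ² = 0.0794 + 0.2383 = 0.3177 ≈ 0.318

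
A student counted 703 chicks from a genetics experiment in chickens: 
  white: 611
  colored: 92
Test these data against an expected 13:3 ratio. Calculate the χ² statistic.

Expected counts for N = 703 under a 13:3 ratio (total parts = 16):
  white: 703 × 13/16 = 571.1875
  colored: 703 × 3/16 = 131.8125
χ² = Σ (O − E)² / E
  white: (611 − 571.1875)² / 571.1875 = 2.7750
  colored: (92 − 131.8125)² / 131.8125 = 12.0249
χ² = 2.7750 + 12.0249 = 14.7999 ≈ 14.800

14.800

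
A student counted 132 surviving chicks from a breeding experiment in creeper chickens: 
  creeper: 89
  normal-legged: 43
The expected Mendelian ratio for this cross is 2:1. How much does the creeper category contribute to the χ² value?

0.011

The 2:1 ratio has 3 parts, so with N = 132 the expected counts are:
  creeper: 132 × 2/3 = 88
  normal-legged: 132 × 1/3 = 44
Contribution of creeper: (89 − 88)² / 88 = 0.0114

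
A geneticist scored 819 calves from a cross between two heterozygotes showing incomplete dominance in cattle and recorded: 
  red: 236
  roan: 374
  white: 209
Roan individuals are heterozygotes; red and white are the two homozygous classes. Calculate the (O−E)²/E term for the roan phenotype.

3.078

With incomplete dominance, a heterozygote × heterozygote cross gives a 1:2:1 phenotypic ratio.
Expected counts for N = 819 under a 1:2:1 ratio (total parts = 4):
  red: 819 × 1/4 = 204.75
  roan: 819 × 2/4 = 409.5
  white: 819 × 1/4 = 204.75
Contribution of roan: (374 − 409.5)² / 409.5 = 3.0775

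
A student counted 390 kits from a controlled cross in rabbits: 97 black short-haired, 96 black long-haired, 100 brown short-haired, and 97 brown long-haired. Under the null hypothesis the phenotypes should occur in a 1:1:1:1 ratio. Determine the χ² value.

0.092

The 1:1:1:1 ratio has 4 parts, so with N = 390 the expected counts are:
  black short-haired: 390 × 1/4 = 97.5
  black long-haired: 390 × 1/4 = 97.5
  brown short-haired: 390 × 1/4 = 97.5
  brown long-haired: 390 × 1/4 = 97.5
χ² = Σ (O − E)² / E
  black short-haired: (97 − 97.5)² / 97.5 = 0.0026
  black long-haired: (96 − 97.5)² / 97.5 = 0.0231
  brown short-haired: (100 − 97.5)² / 97.5 = 0.0641
  brown long-haired: (97 − 97.5)² / 97.5 = 0.0026
χ² = 0.0026 + 0.0231 + 0.0641 + 0.0026 = 0.0924 ≈ 0.092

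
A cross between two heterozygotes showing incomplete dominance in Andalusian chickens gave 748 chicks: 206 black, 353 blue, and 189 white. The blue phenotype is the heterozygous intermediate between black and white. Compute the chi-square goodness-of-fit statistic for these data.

3.131

With incomplete dominance, a heterozygote × heterozygote cross gives a 1:2:1 phenotypic ratio.
Total ratio parts = 4. Expected numbers out of 748:
  black: 748 × 1/4 = 187
  blue: 748 × 2/4 = 374
  white: 748 × 1/4 = 187
χ² = Σ (O − E)² / E
  black: (206 − 187)² / 187 = 1.9305
  blue: (353 − 374)² / 374 = 1.1791
  white: (189 − 187)² / 187 = 0.0214
χ² = 1.9305 + 1.1791 + 0.0214 = 3.131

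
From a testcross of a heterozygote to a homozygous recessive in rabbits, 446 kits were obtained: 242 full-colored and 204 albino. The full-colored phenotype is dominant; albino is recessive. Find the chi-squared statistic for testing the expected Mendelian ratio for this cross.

3.238

A testcross of a heterozygote (Aa × aa) gives a 1:1 phenotypic ratio.
The 1:1 ratio has 2 parts, so with N = 446 the expected counts are:
  full-colored: 446 × 1/2 = 223
  albino: 446 × 1/2 = 223
χ² = Σ (O − E)² / E
  full-colored: (242 − 223)² / 223 = 1.6188
  albino: (204 − 223)² / 223 = 1.6188
χ² = 1.6188 + 1.6188 = 3.2376 ≈ 3.238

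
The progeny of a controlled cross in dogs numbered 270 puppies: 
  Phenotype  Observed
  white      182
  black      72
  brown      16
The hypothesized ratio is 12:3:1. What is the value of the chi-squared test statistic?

Under the 12:3:1 hypothesis (Σ ratio = 16, N = 270):
  white: 270 × 12/16 = 202.5
  black: 270 × 3/16 = 50.625
  brown: 270 × 1/16 = 16.875
χ² = Σ (O − E)² / E
  white: (182 − 202.5)² / 202.5 = 2.0753
  black: (72 − 50.625)² / 50.625 = 9.0250
  brown: (16 − 16.875)² / 16.875 = 0.0454
χ² = 2.0753 + 9.0250 + 0.0454 = 11.1457 ≈ 11.146

11.146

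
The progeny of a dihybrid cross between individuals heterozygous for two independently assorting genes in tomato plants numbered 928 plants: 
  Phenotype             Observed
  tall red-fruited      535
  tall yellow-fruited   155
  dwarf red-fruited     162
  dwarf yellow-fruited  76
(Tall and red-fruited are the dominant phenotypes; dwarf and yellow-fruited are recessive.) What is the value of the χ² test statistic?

8.812

A dihybrid F₂ with independent assortment and complete dominance at both loci gives a 9:3:3:1 phenotypic ratio.
The 9:3:3:1 ratio has 16 parts, so with N = 928 the expected counts are:
  tall red-fruited: 928 × 9/16 = 522
  tall yellow-fruited: 928 × 3/16 = 174
  dwarf red-fruited: 928 × 3/16 = 174
  dwarf yellow-fruited: 928 × 1/16 = 58
χ² = Σ (O − E)² / E
  tall red-fruited: (535 − 522)² / 522 = 0.3238
  tall yellow-fruited: (155 − 174)² / 174 = 2.0747
  dwarf red-fruited: (162 − 174)² / 174 = 0.8276
  dwarf yellow-fruited: (76 − 58)² / 58 = 5.5862
χ² = 0.3238 + 2.0747 + 0.8276 + 5.5862 = 8.8123 ≈ 8.812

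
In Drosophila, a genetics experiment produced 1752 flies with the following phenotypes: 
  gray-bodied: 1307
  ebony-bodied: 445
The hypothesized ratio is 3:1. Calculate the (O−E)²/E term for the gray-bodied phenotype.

0.037

The 3:1 ratio has 4 parts, so with N = 1752 the expected counts are:
  gray-bodied: 1752 × 3/4 = 1314
  ebony-bodied: 1752 × 1/4 = 438
Contribution of gray-bodied: (1307 − 1314)² / 1314 = 0.0373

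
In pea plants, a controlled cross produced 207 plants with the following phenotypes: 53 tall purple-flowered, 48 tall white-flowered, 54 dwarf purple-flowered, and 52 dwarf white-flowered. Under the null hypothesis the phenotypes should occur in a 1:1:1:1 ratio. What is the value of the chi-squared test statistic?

Expected counts for N = 207 under a 1:1:1:1 ratio (total parts = 4):
  tall purple-flowered: 207 × 1/4 = 51.75
  tall white-flowered: 207 × 1/4 = 51.75
  dwarf purple-flowered: 207 × 1/4 = 51.75
  dwarf white-flowered: 207 × 1/4 = 51.75
χ² = Σ (O − E)² / E
  tall purple-flowered: (53 − 51.75)² / 51.75 = 0.0302
  tall white-flowered: (48 − 51.75)² / 51.75 = 0.2717
  dwarf purple-flowered: (54 − 51.75)² / 51.75 = 0.0978
  dwarf white-flowered: (52 − 51.75)² / 51.75 = 0.0012
χ² = 0.0302 + 0.2717 + 0.0978 + 0.0012 = 0.4009 ≈ 0.401

0.401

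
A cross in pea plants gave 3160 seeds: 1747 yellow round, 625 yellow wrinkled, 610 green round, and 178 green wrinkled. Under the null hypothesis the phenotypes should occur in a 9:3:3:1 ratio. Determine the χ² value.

The 9:3:3:1 ratio has 16 parts, so with N = 3160 the expected counts are:
  yellow round: 3160 × 9/16 = 1777.5
  yellow wrinkled: 3160 × 3/16 = 592.5
  green round: 3160 × 3/16 = 592.5
  green wrinkled: 3160 × 1/16 = 197.5
χ² = Σ (O − E)² / E
  yellow round: (1747 − 1777.5)² / 1777.5 = 0.5233
  yellow wrinkled: (625 − 592.5)² / 592.5 = 1.7827
  green round: (610 − 592.5)² / 592.5 = 0.5169
  green wrinkled: (178 − 197.5)² / 197.5 = 1.9253
χ² = 0.5233 + 1.7827 + 0.5169 + 1.9253 = 4.7482 ≈ 4.748

4.748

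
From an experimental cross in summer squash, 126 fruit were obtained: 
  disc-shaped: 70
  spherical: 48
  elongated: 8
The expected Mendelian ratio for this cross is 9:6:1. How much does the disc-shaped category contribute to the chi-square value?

0.011

Under the 9:6:1 hypothesis (Σ ratio = 16, N = 126):
  disc-shaped: 126 × 9/16 = 70.875
  spherical: 126 × 6/16 = 47.25
  elongated: 126 × 1/16 = 7.875
Contribution of disc-shaped: (70 − 70.875)² / 70.875 = 0.0108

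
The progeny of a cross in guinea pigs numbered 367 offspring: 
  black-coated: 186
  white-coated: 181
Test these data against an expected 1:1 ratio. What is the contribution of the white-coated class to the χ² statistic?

The 1:1 ratio has 2 parts, so with N = 367 the expected counts are:
  black-coated: 367 × 1/2 = 183.5
  white-coated: 367 × 1/2 = 183.5
Contribution of white-coated: (181 − 183.5)² / 183.5 = 0.0341

0.034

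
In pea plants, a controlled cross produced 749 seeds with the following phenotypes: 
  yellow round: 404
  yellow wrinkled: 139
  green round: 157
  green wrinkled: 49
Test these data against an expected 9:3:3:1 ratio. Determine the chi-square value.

Under the 9:3:3:1 hypothesis (Σ ratio = 16, N = 749):
  yellow round: 749 × 9/16 = 421.3125
  yellow wrinkled: 749 × 3/16 = 140.4375
  green round: 749 × 3/16 = 140.4375
  green wrinkled: 749 × 1/16 = 46.8125
χ² = Σ (O − E)² / E
  yellow round: (404 − 421.3125)² / 421.3125 = 0.7114
  yellow wrinkled: (139 − 140.4375)² / 140.4375 = 0.0147
  green round: (157 − 140.4375)² / 140.4375 = 1.9533
  green wrinkled: (49 − 46.8125)² / 46.8125 = 0.1022
χ² = 0.7114 + 0.0147 + 1.9533 + 0.1022 = 2.7816 ≈ 2.782

2.782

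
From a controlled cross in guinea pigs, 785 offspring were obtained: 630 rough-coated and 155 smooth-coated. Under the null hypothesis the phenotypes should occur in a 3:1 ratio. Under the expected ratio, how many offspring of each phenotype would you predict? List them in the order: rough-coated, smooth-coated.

588.75, 196.25

Expected counts for N = 785 under a 3:1 ratio (total parts = 4):
  rough-coated: 785 × 3/4 = 588.75
  smooth-coated: 785 × 1/4 = 196.25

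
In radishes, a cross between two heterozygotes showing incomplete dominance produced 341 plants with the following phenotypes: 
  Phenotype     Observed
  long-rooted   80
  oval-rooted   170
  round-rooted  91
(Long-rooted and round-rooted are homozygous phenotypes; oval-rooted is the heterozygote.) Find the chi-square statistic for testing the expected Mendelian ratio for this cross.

With incomplete dominance, a heterozygote × heterozygote cross gives a 1:2:1 phenotypic ratio.
Expected counts for N = 341 under a 1:2:1 ratio (total parts = 4):
  long-rooted: 341 × 1/4 = 85.25
  oval-rooted: 341 × 2/4 = 170.5
  round-rooted: 341 × 1/4 = 85.25
χ² = Σ (O − E)² / E
  long-rooted: (80 − 85.25)² / 85.25 = 0.3233
  oval-rooted: (170 − 170.5)² / 170.5 = 0.0015
  round-rooted: (91 − 85.25)² / 85.25 = 0.3878
χ² = 0.3233 + 0.0015 + 0.3878 = 0.7126 ≈ 0.713

0.713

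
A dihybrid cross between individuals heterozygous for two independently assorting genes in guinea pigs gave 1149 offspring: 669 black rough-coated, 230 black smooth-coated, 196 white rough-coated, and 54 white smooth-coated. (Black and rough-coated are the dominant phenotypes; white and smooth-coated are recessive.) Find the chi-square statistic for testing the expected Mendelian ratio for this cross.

A dihybrid F₂ with independent assortment and complete dominance at both loci gives a 9:3:3:1 phenotypic ratio.
Expected counts for N = 1149 under a 9:3:3:1 ratio (total parts = 16):
  black rough-coated: 1149 × 9/16 = 646.3125
  black smooth-coated: 1149 × 3/16 = 215.4375
  white rough-coated: 1149 × 3/16 = 215.4375
  white smooth-coated: 1149 × 1/16 = 71.8125
χ² = Σ (O − E)² / E
  black rough-coated: (669 − 646.3125)² / 646.3125 = 0.7964
  black smooth-coated: (230 − 215.4375)² / 215.4375 = 0.9844
  white rough-coated: (196 − 215.4375)² / 215.4375 = 1.7537
  white smooth-coated: (54 − 71.8125)² / 71.8125 = 4.4182
χ² = 0.7964 + 0.9844 + 1.7537 + 4.4182 = 7.9527 ≈ 7.953

7.953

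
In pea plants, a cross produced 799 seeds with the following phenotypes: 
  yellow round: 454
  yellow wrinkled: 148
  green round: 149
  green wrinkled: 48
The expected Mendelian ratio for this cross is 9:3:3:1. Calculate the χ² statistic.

Expected counts for N = 799 under a 9:3:3:1 ratio (total parts = 16):
  yellow round: 799 × 9/16 = 449.4375
  yellow wrinkled: 799 × 3/16 = 149.8125
  green round: 799 × 3/16 = 149.8125
  green wrinkled: 799 × 1/16 = 49.9375
χ² = Σ (O − E)² / E
  yellow round: (454 − 449.4375)² / 449.4375 = 0.0463
  yellow wrinkled: (148 − 149.8125)² / 149.8125 = 0.0219
  green round: (149 − 149.8125)² / 149.8125 = 0.0044
  green wrinkled: (48 − 49.9375)² / 49.9375 = 0.0752
χ² = 0.0463 + 0.0219 + 0.0044 + 0.0752 = 0.1478 ≈ 0.148

0.148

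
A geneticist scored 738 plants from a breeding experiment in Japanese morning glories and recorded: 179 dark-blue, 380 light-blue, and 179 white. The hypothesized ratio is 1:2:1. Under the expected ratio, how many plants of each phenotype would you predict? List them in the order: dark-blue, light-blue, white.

184.5, 369, 184.5

The 1:2:1 ratio has 4 parts, so with N = 738 the expected counts are:
  dark-blue: 738 × 1/4 = 184.5
  light-blue: 738 × 2/4 = 369
  white: 738 × 1/4 = 184.5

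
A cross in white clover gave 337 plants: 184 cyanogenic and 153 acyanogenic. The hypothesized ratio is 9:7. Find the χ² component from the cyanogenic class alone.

Total ratio parts = 16. Expected numbers out of 337:
  cyanogenic: 337 × 9/16 = 189.5625
  acyanogenic: 337 × 7/16 = 147.4375
Contribution of cyanogenic: (184 − 189.5625)² / 189.5625 = 0.1632

0.163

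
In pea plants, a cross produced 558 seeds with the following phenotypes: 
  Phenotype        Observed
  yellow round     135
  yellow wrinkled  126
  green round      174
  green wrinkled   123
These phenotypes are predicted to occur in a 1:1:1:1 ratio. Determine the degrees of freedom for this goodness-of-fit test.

A goodness-of-fit test with 4 phenotype classes has df = 4 − 1 = 3.

3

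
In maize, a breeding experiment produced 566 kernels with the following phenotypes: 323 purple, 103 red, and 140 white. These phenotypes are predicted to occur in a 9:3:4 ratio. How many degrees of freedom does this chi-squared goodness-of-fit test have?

2

A goodness-of-fit test with 3 phenotype classes has df = 3 − 1 = 2.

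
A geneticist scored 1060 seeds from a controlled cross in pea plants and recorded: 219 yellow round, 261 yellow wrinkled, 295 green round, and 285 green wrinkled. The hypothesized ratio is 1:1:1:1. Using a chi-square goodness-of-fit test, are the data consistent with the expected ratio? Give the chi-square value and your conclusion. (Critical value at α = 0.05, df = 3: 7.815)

The 1:1:1:1 ratio has 4 parts, so with N = 1060 the expected counts are:
  yellow round: 1060 × 1/4 = 265
  yellow wrinkled: 1060 × 1/4 = 265
  green round: 1060 × 1/4 = 265
  green wrinkled: 1060 × 1/4 = 265
χ² = Σ (O − E)² / E
  yellow round: (219 − 265)² / 265 = 7.9849
  yellow wrinkled: (261 − 265)² / 265 = 0.0604
  green round: (295 − 265)² / 265 = 3.3962
  green wrinkled: (285 − 265)² / 265 = 1.5094
χ² = 7.9849 + 0.0604 + 3.3962 + 1.5094 = 12.9509 ≈ 12.951
Degrees of freedom = 4 − 1 = 3; critical value at α = 0.05 is 7.815.
Since 12.951 > 7.815, we reject the null hypothesis — the data do not fit the 1:1:1:1 ratio.

12.951; not consistent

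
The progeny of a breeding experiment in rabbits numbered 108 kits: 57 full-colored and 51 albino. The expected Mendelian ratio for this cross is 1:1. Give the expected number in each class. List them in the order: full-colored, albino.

54, 54

The 1:1 ratio has 2 parts, so with N = 108 the expected counts are:
  full-colored: 108 × 1/2 = 54
  albino: 108 × 1/2 = 54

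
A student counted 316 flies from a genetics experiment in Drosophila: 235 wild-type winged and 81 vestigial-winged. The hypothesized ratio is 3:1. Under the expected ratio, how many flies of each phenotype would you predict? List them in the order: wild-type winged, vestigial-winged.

237, 79

Expected counts for N = 316 under a 3:1 ratio (total parts = 4):
  wild-type winged: 316 × 3/4 = 237
  vestigial-winged: 316 × 1/4 = 79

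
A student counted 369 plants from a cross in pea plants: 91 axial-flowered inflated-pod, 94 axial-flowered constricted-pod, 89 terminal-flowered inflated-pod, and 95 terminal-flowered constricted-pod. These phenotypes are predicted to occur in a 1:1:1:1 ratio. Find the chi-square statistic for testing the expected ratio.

0.247

Total ratio parts = 4. Expected numbers out of 369:
  axial-flowered inflated-pod: 369 × 1/4 = 92.25
  axial-flowered constricted-pod: 369 × 1/4 = 92.25
  terminal-flowered inflated-pod: 369 × 1/4 = 92.25
  terminal-flowered constricted-pod: 369 × 1/4 = 92.25
χ² = Σ (O − E)² / E
  axial-flowered inflated-pod: (91 − 92.25)² / 92.25 = 0.0169
  axial-flowered constricted-pod: (94 − 92.25)² / 92.25 = 0.0332
  terminal-flowered inflated-pod: (89 − 92.25)² / 92.25 = 0.1145
  terminal-flowered constricted-pod: (95 − 92.25)² / 92.25 = 0.0820
χ² = 0.0169 + 0.0332 + 0.1145 + 0.0820 = 0.2466 ≈ 0.247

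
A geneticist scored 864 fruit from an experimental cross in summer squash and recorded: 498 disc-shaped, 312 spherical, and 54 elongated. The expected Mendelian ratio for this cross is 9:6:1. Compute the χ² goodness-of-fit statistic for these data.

0.741

Total ratio parts = 16. Expected numbers out of 864:
  disc-shaped: 864 × 9/16 = 486
  spherical: 864 × 6/16 = 324
  elongated: 864 × 1/16 = 54
χ² = Σ (O − E)² / E
  disc-shaped: (498 − 486)² / 486 = 0.2963
  spherical: (312 − 324)² / 324 = 0.4444
  elongated: (54 − 54)² / 54 = 0.0000
χ² = 0.2963 + 0.4444 + 0.0000 = 0.7407 ≈ 0.741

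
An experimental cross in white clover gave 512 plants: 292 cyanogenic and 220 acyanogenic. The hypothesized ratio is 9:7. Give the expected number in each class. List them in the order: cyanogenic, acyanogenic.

The 9:7 ratio has 16 parts, so with N = 512 the expected counts are:
  cyanogenic: 512 × 9/16 = 288
  acyanogenic: 512 × 7/16 = 224

288, 224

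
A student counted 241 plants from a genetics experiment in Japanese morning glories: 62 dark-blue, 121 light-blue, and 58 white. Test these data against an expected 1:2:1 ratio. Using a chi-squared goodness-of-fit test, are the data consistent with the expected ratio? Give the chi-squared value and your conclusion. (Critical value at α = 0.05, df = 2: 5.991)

Under the 1:2:1 hypothesis (Σ ratio = 4, N = 241):
  dark-blue: 241 × 1/4 = 60.25
  light-blue: 241 × 2/4 = 120.5
  white: 241 × 1/4 = 60.25
χ² = Σ (O − E)² / E
  dark-blue: (62 − 60.25)² / 60.25 = 0.0508
  light-blue: (121 − 120.5)² / 120.5 = 0.0021
  white: (58 − 60.25)² / 60.25 = 0.0840
χ² = 0.0508 + 0.0021 + 0.0840 = 0.1369 ≈ 0.137
Degrees of freedom = 3 − 1 = 2; critical value at α = 0.05 is 5.991.
Since 0.137 < 5.991, we fail to reject the null hypothesis — the data are consistent with the 1:2:1 ratio.

0.137; consistent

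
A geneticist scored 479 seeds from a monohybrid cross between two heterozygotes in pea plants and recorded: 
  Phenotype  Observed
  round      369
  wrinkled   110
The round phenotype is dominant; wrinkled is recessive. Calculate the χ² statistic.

1.058

For a monohybrid cross between heterozygotes with complete dominance, the expected phenotypic ratio is 3:1.
The 3:1 ratio has 4 parts, so with N = 479 the expected counts are:
  round: 479 × 3/4 = 359.25
  wrinkled: 479 × 1/4 = 119.75
χ² = Σ (O − E)² / E
  round: (369 − 359.25)² / 359.25 = 0.2646
  wrinkled: (110 − 119.75)² / 119.75 = 0.7938
χ² = 0.2646 + 0.7938 = 1.0584 ≈ 1.058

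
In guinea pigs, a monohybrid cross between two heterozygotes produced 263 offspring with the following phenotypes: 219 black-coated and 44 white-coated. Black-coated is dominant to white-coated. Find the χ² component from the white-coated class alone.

For a monohybrid cross between heterozygotes with complete dominance, the expected phenotypic ratio is 3:1.
Expected counts for N = 263 under a 3:1 ratio (total parts = 4):
  black-coated: 263 × 3/4 = 197.25
  white-coated: 263 × 1/4 = 65.75
Contribution of white-coated: (44 − 65.75)² / 65.75 = 7.1949

7.195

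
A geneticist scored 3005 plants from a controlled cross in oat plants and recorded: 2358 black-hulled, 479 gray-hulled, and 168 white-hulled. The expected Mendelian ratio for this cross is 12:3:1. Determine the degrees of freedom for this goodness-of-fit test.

A goodness-of-fit test with 3 phenotype classes has df = 3 − 1 = 2.

2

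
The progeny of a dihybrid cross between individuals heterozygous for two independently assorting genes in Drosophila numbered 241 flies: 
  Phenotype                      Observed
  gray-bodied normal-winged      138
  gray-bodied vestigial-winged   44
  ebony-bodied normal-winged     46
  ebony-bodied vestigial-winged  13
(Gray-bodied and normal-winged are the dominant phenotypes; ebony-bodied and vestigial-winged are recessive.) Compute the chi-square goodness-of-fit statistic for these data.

0.372

A dihybrid F₂ with independent assortment and complete dominance at both loci gives a 9:3:3:1 phenotypic ratio.
Under the 9:3:3:1 hypothesis (Σ ratio = 16, N = 241):
  gray-bodied normal-winged: 241 × 9/16 = 135.5625
  gray-bodied vestigial-winged: 241 × 3/16 = 45.1875
  ebony-bodied normal-winged: 241 × 3/16 = 45.1875
  ebony-bodied vestigial-winged: 241 × 1/16 = 15.0625
χ² = Σ (O − E)² / E
  gray-bodied normal-winged: (138 − 135.5625)² / 135.5625 = 0.0438
  gray-bodied vestigial-winged: (44 − 45.1875)² / 45.1875 = 0.0312
  ebony-bodied normal-winged: (46 − 45.1875)² / 45.1875 = 0.0146
  ebony-bodied vestigial-winged: (13 − 15.0625)² / 15.0625 = 0.2824
χ² = 0.0438 + 0.0312 + 0.0146 + 0.2824 = 0.372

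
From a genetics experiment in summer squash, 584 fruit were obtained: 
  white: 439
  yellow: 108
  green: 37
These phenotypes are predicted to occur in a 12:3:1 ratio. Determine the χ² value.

0.030

Expected counts for N = 584 under a 12:3:1 ratio (total parts = 16):
  white: 584 × 12/16 = 438
  yellow: 584 × 3/16 = 109.5
  green: 584 × 1/16 = 36.5
χ² = Σ (O − E)² / E
  white: (439 − 438)² / 438 = 0.0023
  yellow: (108 − 109.5)² / 109.5 = 0.0205
  green: (37 − 36.5)² / 36.5 = 0.0068
χ² = 0.0023 + 0.0205 + 0.0068 = 0.0296 ≈ 0.030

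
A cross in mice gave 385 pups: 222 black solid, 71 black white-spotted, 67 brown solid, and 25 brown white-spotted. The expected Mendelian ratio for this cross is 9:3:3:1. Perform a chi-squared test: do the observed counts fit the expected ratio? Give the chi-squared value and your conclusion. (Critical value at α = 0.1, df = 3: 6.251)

Expected counts for N = 385 under a 9:3:3:1 ratio (total parts = 16):
  black solid: 385 × 9/16 = 216.5625
  black white-spotted: 385 × 3/16 = 72.1875
  brown solid: 385 × 3/16 = 72.1875
  brown white-spotted: 385 × 1/16 = 24.0625
χ² = Σ (O − E)² / E
  black solid: (222 − 216.5625)² / 216.5625 = 0.1365
  black white-spotted: (71 − 72.1875)² / 72.1875 = 0.0195
  brown solid: (67 − 72.1875)² / 72.1875 = 0.3728
  brown white-spotted: (25 − 24.0625)² / 24.0625 = 0.0365
χ² = 0.1365 + 0.0195 + 0.3728 + 0.0365 = 0.5653 ≈ 0.565
Degrees of freedom = 4 − 1 = 3; critical value at α = 0.1 is 6.251.
Since 0.565 < 6.251, we fail to reject the null hypothesis — the data are consistent with the 9:3:3:1 ratio.

0.565; consistent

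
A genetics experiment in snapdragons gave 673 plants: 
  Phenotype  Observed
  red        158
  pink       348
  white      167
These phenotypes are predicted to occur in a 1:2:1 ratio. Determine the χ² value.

Total ratio parts = 4. Expected numbers out of 673:
  red: 673 × 1/4 = 168.25
  pink: 673 × 2/4 = 336.5
  white: 673 × 1/4 = 168.25
χ² = Σ (O − E)² / E
  red: (158 − 168.25)² / 168.25 = 0.6244
  pink: (348 − 336.5)² / 336.5 = 0.3930
  white: (167 − 168.25)² / 168.25 = 0.0093
χ² = 0.6244 + 0.3930 + 0.0093 = 1.0267 ≈ 1.027

1.027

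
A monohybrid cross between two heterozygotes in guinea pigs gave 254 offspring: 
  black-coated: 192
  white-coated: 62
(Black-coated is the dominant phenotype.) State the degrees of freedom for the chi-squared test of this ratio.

1

For a monohybrid cross between heterozygotes with complete dominance, the expected phenotypic ratio is 3:1.
A goodness-of-fit test with 2 phenotype classes has df = 2 − 1 = 1.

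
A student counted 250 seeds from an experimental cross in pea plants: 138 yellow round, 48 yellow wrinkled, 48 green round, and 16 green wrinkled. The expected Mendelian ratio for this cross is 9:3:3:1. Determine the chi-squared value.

Total ratio parts = 16. Expected numbers out of 250:
  yellow round: 250 × 9/16 = 140.625
  yellow wrinkled: 250 × 3/16 = 46.875
  green round: 250 × 3/16 = 46.875
  green wrinkled: 250 × 1/16 = 15.625
χ² = Σ (O − E)² / E
  yellow round: (138 − 140.625)² / 140.625 = 0.0490
  yellow wrinkled: (48 − 46.875)² / 46.875 = 0.0270
  green round: (48 − 46.875)² / 46.875 = 0.0270
  green wrinkled: (16 − 15.625)² / 15.625 = 0.0090
χ² = 0.0490 + 0.0270 + 0.0270 + 0.0090 = 0.112

0.112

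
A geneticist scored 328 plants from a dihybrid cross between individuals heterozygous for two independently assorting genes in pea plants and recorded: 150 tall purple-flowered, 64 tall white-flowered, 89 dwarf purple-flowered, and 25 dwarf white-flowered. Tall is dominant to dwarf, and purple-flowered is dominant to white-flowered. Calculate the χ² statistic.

19.837

A dihybrid F₂ with independent assortment and complete dominance at both loci gives a 9:3:3:1 phenotypic ratio.
The 9:3:3:1 ratio has 16 parts, so with N = 328 the expected counts are:
  tall purple-flowered: 328 × 9/16 = 184.5
  tall white-flowered: 328 × 3/16 = 61.5
  dwarf purple-flowered: 328 × 3/16 = 61.5
  dwarf white-flowered: 328 × 1/16 = 20.5
χ² = Σ (O − E)² / E
  tall purple-flowered: (150 − 184.5)² / 184.5 = 6.4512
  tall white-flowered: (64 − 61.5)² / 61.5 = 0.1016
  dwarf purple-flowered: (89 − 61.5)² / 61.5 = 12.2967
  dwarf white-flowered: (25 − 20.5)² / 20.5 = 0.9878
χ² = 6.4512 + 0.1016 + 12.2967 + 0.9878 = 19.8373 ≈ 19.837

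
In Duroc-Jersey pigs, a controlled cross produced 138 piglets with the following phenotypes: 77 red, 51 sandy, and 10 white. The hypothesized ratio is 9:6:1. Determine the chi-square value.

Expected counts for N = 138 under a 9:6:1 ratio (total parts = 16):
  red: 138 × 9/16 = 77.625
  sandy: 138 × 6/16 = 51.75
  white: 138 × 1/16 = 8.625
χ² = Σ (O − E)² / E
  red: (77 − 77.625)² / 77.625 = 0.0050
  sandy: (51 − 51.75)² / 51.75 = 0.0109
  white: (10 − 8.625)² / 8.625 = 0.2192
χ² = 0.0050 + 0.0109 + 0.2192 = 0.2351 ≈ 0.235

0.235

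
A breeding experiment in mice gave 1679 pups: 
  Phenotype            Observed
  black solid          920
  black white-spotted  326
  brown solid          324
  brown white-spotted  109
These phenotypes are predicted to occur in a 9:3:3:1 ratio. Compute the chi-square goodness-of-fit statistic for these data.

1.455

Under the 9:3:3:1 hypothesis (Σ ratio = 16, N = 1679):
  black solid: 1679 × 9/16 = 944.4375
  black white-spotted: 1679 × 3/16 = 314.8125
  brown solid: 1679 × 3/16 = 314.8125
  brown white-spotted: 1679 × 1/16 = 104.9375
χ² = Σ (O − E)² / E
  black solid: (920 − 944.4375)² / 944.4375 = 0.6323
  black white-spotted: (326 − 314.8125)² / 314.8125 = 0.3976
  brown solid: (324 − 314.8125)² / 314.8125 = 0.2681
  brown white-spotted: (109 − 104.9375)² / 104.9375 = 0.1573
χ² = 0.6323 + 0.3976 + 0.2681 + 0.1573 = 1.4553 ≈ 1.455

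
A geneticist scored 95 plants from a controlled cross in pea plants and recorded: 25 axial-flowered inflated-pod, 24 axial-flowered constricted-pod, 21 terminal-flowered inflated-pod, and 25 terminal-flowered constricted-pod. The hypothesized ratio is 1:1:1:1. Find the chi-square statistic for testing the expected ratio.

Under the 1:1:1:1 hypothesis (Σ ratio = 4, N = 95):
  axial-flowered inflated-pod: 95 × 1/4 = 23.75
  axial-flowered constricted-pod: 95 × 1/4 = 23.75
  terminal-flowered inflated-pod: 95 × 1/4 = 23.75
  terminal-flowered constricted-pod: 95 × 1/4 = 23.75
χ² = Σ (O − E)² / E
  axial-flowered inflated-pod: (25 − 23.75)² / 23.75 = 0.0658
  axial-flowered constricted-pod: (24 − 23.75)² / 23.75 = 0.0026
  terminal-flowered inflated-pod: (21 − 23.75)² / 23.75 = 0.3184
  terminal-flowered constricted-pod: (25 − 23.75)² / 23.75 = 0.0658
χ² = 0.0658 + 0.0026 + 0.3184 + 0.0658 = 0.4526 ≈ 0.453

0.453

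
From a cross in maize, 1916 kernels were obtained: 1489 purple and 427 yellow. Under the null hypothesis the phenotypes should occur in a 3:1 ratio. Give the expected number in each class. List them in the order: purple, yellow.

Expected counts for N = 1916 under a 3:1 ratio (total parts = 4):
  purple: 1916 × 3/4 = 1437
  yellow: 1916 × 1/4 = 479

1437, 479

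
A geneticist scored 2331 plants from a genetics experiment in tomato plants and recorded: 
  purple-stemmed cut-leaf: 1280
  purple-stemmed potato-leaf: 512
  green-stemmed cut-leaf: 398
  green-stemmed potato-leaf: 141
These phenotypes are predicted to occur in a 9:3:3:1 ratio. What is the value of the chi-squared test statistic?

The 9:3:3:1 ratio has 16 parts, so with N = 2331 the expected counts are:
  purple-stemmed cut-leaf: 2331 × 9/16 = 1311.1875
  purple-stemmed potato-leaf: 2331 × 3/16 = 437.0625
  green-stemmed cut-leaf: 2331 × 3/16 = 437.0625
  green-stemmed potato-leaf: 2331 × 1/16 = 145.6875
χ² = Σ (O − E)² / E
  purple-stemmed cut-leaf: (1280 − 1311.1875)² / 1311.1875 = 0.7418
  purple-stemmed potato-leaf: (512 − 437.0625)² / 437.0625 = 12.8486
  green-stemmed cut-leaf: (398 − 437.0625)² / 437.0625 = 3.4912
  green-stemmed potato-leaf: (141 − 145.6875)² / 145.6875 = 0.1508
χ² = 0.7418 + 12.8486 + 3.4912 + 0.1508 = 17.2324 ≈ 17.232

17.232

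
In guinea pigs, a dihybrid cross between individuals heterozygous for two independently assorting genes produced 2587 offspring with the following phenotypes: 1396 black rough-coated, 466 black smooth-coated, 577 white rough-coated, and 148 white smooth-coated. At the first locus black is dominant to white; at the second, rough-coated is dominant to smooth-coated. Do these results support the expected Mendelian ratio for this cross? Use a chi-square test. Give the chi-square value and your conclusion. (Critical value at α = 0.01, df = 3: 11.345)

21.741; not consistent

A dihybrid F₂ with independent assortment and complete dominance at both loci gives a 9:3:3:1 phenotypic ratio.
Expected counts for N = 2587 under a 9:3:3:1 ratio (total parts = 16):
  black rough-coated: 2587 × 9/16 = 1455.1875
  black smooth-coated: 2587 × 3/16 = 485.0625
  white rough-coated: 2587 × 3/16 = 485.0625
  white smooth-coated: 2587 × 1/16 = 161.6875
χ² = Σ (O − E)² / E
  black rough-coated: (1396 − 1455.1875)² / 1455.1875 = 2.4074
  black smooth-coated: (466 − 485.0625)² / 485.0625 = 0.7491
  white rough-coated: (577 − 485.0625)² / 485.0625 = 17.4256
  white smooth-coated: (148 − 161.6875)² / 161.6875 = 1.1587
χ² = 2.4074 + 0.7491 + 17.4256 + 1.1587 = 21.7408 ≈ 21.741
Degrees of freedom = 4 − 1 = 3; critical value at α = 0.01 is 11.345.
Since 21.741 > 11.345, we reject the null hypothesis — the data do not fit the 9:3:3:1 ratio.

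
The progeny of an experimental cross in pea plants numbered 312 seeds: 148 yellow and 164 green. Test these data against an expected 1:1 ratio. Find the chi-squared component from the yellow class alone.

0.410

Under the 1:1 hypothesis (Σ ratio = 2, N = 312):
  yellow: 312 × 1/2 = 156
  green: 312 × 1/2 = 156
Contribution of yellow: (148 − 156)² / 156 = 0.4103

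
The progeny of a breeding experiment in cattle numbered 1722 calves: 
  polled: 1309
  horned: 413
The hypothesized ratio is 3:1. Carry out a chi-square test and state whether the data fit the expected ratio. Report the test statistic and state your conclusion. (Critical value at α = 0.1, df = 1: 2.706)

Under the 3:1 hypothesis (Σ ratio = 4, N = 1722):
  polled: 1722 × 3/4 = 1291.5
  horned: 1722 × 1/4 = 430.5
χ² = Σ (O − E)² / E
  polled: (1309 − 1291.5)² / 1291.5 = 0.2371
  horned: (413 − 430.5)² / 430.5 = 0.7114
χ² = 0.2371 + 0.7114 = 0.9485 ≈ 0.949
Degrees of freedom = 2 − 1 = 1; critical value at α = 0.1 is 2.706.
Since 0.949 < 2.706, we fail to reject the null hypothesis — the data are consistent with the 3:1 ratio.

0.949; consistent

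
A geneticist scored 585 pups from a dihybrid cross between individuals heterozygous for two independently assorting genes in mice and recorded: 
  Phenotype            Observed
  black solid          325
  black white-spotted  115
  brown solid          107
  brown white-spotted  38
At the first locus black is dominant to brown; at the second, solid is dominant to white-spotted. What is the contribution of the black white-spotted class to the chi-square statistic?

A dihybrid F₂ with independent assortment and complete dominance at both loci gives a 9:3:3:1 phenotypic ratio.
Total ratio parts = 16. Expected numbers out of 585:
  black solid: 585 × 9/16 = 329.0625
  black white-spotted: 585 × 3/16 = 109.6875
  brown solid: 585 × 3/16 = 109.6875
  brown white-spotted: 585 × 1/16 = 36.5625
Contribution of black white-spotted: (115 − 109.6875)² / 109.6875 = 0.2573

0.257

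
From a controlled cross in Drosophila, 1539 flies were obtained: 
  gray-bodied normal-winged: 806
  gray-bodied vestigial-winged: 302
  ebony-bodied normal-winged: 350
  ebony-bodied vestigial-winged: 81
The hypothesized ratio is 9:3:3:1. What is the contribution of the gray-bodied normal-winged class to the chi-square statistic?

4.115

The 9:3:3:1 ratio has 16 parts, so with N = 1539 the expected counts are:
  gray-bodied normal-winged: 1539 × 9/16 = 865.6875
  gray-bodied vestigial-winged: 1539 × 3/16 = 288.5625
  ebony-bodied normal-winged: 1539 × 3/16 = 288.5625
  ebony-bodied vestigial-winged: 1539 × 1/16 = 96.1875
Contribution of gray-bodied normal-winged: (806 − 865.6875)² / 865.6875 = 4.1153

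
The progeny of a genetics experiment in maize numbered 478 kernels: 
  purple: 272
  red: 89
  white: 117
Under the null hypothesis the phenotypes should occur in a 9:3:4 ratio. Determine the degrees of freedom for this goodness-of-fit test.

A goodness-of-fit test with 3 phenotype classes has df = 3 − 1 = 2.

2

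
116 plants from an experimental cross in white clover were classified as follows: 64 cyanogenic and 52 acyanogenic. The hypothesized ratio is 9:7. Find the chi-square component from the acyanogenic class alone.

0.031

The 9:7 ratio has 16 parts, so with N = 116 the expected counts are:
  cyanogenic: 116 × 9/16 = 65.25
  acyanogenic: 116 × 7/16 = 50.75
Contribution of acyanogenic: (52 − 50.75)² / 50.75 = 0.0308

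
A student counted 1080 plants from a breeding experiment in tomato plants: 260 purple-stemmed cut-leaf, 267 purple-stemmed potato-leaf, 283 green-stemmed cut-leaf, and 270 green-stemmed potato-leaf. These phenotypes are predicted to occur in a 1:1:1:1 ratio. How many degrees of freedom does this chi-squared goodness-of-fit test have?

3

A goodness-of-fit test with 4 phenotype classes has df = 4 − 1 = 3.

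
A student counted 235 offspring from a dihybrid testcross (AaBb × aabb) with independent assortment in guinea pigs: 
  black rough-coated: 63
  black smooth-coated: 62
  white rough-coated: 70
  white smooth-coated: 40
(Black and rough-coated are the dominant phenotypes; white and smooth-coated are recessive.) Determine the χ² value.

8.626

A dihybrid testcross with independent assortment gives a 1:1:1:1 ratio.
Expected counts for N = 235 under a 1:1:1:1 ratio (total parts = 4):
  black rough-coated: 235 × 1/4 = 58.75
  black smooth-coated: 235 × 1/4 = 58.75
  white rough-coated: 235 × 1/4 = 58.75
  white smooth-coated: 235 × 1/4 = 58.75
χ² = Σ (O − E)² / E
  black rough-coated: (63 − 58.75)² / 58.75 = 0.3074
  black smooth-coated: (62 − 58.75)² / 58.75 = 0.1798
  white rough-coated: (70 − 58.75)² / 58.75 = 2.1543
  white smooth-coated: (40 − 58.75)² / 58.75 = 5.9840
χ² = 0.3074 + 0.1798 + 2.1543 + 5.9840 = 8.6255 ≈ 8.626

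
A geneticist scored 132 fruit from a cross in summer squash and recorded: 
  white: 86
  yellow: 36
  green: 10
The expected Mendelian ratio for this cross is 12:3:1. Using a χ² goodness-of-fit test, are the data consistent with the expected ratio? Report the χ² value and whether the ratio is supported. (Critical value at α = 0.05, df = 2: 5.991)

Total ratio parts = 16. Expected numbers out of 132:
  white: 132 × 12/16 = 99
  yellow: 132 × 3/16 = 24.75
  green: 132 × 1/16 = 8.25
χ² = Σ (O − E)² / E
  white: (86 − 99)² / 99 = 1.7071
  yellow: (36 − 24.75)² / 24.75 = 5.1136
  green: (10 − 8.25)² / 8.25 = 0.3712
χ² = 1.7071 + 5.1136 + 0.3712 = 7.1919 ≈ 7.192
Degrees of freedom = 3 − 1 = 2; critical value at α = 0.05 is 5.991.
Since 7.192 > 5.991, we reject the null hypothesis — the data do not fit the 12:3:1 ratio.

7.192; not consistent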